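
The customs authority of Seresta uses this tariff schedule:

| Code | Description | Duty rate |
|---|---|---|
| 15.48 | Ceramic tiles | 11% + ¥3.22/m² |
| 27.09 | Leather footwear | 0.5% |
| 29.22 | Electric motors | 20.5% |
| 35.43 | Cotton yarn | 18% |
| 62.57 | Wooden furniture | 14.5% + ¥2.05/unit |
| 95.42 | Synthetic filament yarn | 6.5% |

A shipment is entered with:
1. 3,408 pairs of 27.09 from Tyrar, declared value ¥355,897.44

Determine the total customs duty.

Line 1 (27.09, Tyrar, 3,408 pairs, ¥355,897.44):
Base rate for 27.09 is 0.5%.
Duty = ¥355,897.44 × 0.5% = ¥1,779.49.

¥1,779.49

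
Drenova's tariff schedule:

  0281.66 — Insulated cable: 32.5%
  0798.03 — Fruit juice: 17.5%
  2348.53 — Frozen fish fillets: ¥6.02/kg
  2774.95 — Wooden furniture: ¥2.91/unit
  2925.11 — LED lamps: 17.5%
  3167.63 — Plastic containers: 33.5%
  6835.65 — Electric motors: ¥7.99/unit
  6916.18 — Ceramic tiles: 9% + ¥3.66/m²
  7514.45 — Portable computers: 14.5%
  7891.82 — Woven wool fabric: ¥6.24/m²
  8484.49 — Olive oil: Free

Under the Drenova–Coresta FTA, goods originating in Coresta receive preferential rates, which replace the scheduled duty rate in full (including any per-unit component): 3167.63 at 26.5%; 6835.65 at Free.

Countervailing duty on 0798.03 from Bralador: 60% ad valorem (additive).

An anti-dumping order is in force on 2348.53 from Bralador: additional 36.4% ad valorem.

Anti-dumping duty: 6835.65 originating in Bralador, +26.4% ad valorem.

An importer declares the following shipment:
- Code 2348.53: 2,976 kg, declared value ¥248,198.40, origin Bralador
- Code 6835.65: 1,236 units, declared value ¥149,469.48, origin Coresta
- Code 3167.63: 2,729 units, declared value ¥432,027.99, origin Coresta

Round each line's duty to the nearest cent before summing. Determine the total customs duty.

Line 1 (2348.53, Bralador, 2,976 kg, ¥248,198.40):
Base rate for 2348.53 is ¥6.02/kg.
Additional duty on 2348.53 from Bralador: +36.4% ad valorem. Applied ad valorem rate = 36.4%.
Duty = ¥248,198.40 × 36.4% + 2,976 × ¥6.02 = ¥108,259.74.
Line 2 (6835.65, Coresta, 1,236 units, ¥149,469.48):
Base rate for 6835.65 is ¥7.99/unit.
Origin Coresta qualifies under the Drenova–Coresta agreement and 6835.65 is covered: preferential rate Free applies instead.
The additional-duty order on 6835.65 targets Bralador, not Coresta; it does not apply.
Duty = ¥149,469.48 × 0% = ¥0.00.
Line 3 (3167.63, Coresta, 2,729 units, ¥432,027.99):
Base rate for 3167.63 is 33.5%.
Origin Coresta qualifies under the Drenova–Coresta agreement and 3167.63 is covered: preferential rate 26.5% applies instead.
Duty = ¥432,027.99 × 26.5% = ¥114,487.42.
Total = ¥108,259.74 + ¥0.00 + ¥114,487.42 = ¥222,747.16.

¥222,747.16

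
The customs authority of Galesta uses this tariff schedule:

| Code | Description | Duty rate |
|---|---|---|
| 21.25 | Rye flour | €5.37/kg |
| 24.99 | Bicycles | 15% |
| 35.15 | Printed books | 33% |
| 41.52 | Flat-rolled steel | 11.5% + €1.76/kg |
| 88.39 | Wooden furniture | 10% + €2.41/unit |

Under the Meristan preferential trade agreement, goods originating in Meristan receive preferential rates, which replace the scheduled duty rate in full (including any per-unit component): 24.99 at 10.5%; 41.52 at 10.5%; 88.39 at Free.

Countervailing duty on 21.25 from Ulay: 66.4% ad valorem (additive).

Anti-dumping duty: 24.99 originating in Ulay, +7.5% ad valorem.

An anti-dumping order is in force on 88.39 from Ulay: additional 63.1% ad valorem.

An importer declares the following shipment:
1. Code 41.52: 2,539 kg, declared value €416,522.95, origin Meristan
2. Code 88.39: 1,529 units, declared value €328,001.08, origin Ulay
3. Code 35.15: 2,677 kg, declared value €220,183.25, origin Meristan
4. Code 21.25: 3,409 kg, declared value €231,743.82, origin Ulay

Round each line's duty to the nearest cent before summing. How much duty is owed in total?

Line 1 (41.52, Meristan, 2,539 kg, €416,522.95):
Base rate for 41.52 is 11.5% + €1.76/kg.
Origin Meristan qualifies under the Galesta–Meristan agreement and 41.52 is covered: preferential rate 10.5% applies instead.
Duty = €416,522.95 × 10.5% = €43,734.91.
Line 2 (88.39, Ulay, 1,529 units, €328,001.08):
Base rate for 88.39 is 10% + €2.41/unit.
88.39 has an FTA preferential rate, but origin Ulay is not Meristan; base rate stands.
Additional duty on 88.39 from Ulay: +63.1%. Applied ad valorem rate: 10% + 63.1% = 73.1%.
Duty = €328,001.08 × 73.1% + 1,529 × €2.41 = €243,453.68.
Line 3 (35.15, Meristan, 2,677 kg, €220,183.25):
Base rate for 35.15 is 33%.
Origin Meristan is the FTA partner but 35.15 is not on the preference list; base rate stands.
Duty = €220,183.25 × 33% = €72,660.47.
Line 4 (21.25, Ulay, 3,409 kg, €231,743.82):
Base rate for 21.25 is €5.37/kg.
Additional duty on 21.25 from Ulay: +66.4% ad valorem. Applied ad valorem rate = 66.4%.
Duty = €231,743.82 × 66.4% + 3,409 × €5.37 = €172,184.23.
Total = €43,734.91 + €243,453.68 + €72,660.47 + €172,184.23 = €532,033.29.

€532,033.29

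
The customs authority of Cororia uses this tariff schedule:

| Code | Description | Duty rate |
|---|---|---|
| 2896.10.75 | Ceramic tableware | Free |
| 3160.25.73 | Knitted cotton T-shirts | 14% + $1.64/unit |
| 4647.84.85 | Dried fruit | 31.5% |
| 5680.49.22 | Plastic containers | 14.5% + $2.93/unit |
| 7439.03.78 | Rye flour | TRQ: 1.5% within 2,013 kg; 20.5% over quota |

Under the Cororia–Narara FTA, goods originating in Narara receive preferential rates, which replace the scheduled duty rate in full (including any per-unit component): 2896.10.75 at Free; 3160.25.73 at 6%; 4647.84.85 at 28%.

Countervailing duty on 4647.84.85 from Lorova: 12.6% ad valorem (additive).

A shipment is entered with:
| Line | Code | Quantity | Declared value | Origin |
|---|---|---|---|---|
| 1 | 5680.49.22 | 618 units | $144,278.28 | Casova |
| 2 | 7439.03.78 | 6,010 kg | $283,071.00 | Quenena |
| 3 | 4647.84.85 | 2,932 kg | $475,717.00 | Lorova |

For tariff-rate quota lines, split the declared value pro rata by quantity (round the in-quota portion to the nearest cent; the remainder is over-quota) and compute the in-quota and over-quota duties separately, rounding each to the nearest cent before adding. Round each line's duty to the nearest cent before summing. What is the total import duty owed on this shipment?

$272,537.50

Line 1 (5680.49.22, Casova, 618 units, $144,278.28):
Base rate for 5680.49.22 is 14.5% + $2.93/unit.
Duty = $144,278.28 × 14.5% + 618 × $2.93 = $22,731.09.
Line 2 (7439.03.78, Quenena, 6,010 kg, $283,071.00):
Code 7439.03.78 is under a tariff-rate quota (threshold 2,013 kg). In-quota: 2,013 kg at 1.5%; over-quota: 3,997 kg at 20.5%.
Pro-rata value split: in-quota = $283,071.00 × 2,013/6,010 = $94,812.30; over-quota = $283,071.00 − $94,812.30 = $188,258.70.
In-quota duty = $94,812.30 × 1.5% = $1,422.18. Over-quota duty = $188,258.70 × 20.5% = $38,593.03.
Line duty = $1,422.18 + $38,593.03 = $40,015.21.
Line 3 (4647.84.85, Lorova, 2,932 kg, $475,717.00):
Base rate for 4647.84.85 is 31.5%.
4647.84.85 has an FTA preferential rate, but origin Lorova is not Narara; base rate stands.
Additional duty on 4647.84.85 from Lorova: +12.6%. Applied ad valorem rate: 31.5% + 12.6% = 44.1%.
Duty = $475,717.00 × 44.1% = $209,791.20.
Total = $22,731.09 + $40,015.21 + $209,791.20 = $272,537.50.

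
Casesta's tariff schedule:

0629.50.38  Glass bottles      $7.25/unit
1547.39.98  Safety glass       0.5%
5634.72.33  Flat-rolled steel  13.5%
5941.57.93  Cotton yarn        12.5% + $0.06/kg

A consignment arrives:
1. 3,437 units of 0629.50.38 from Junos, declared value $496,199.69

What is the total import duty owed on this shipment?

$24,918.25

Line 1 (0629.50.38, Junos, 3,437 units, $496,199.69):
Base rate for 0629.50.38 is $7.25/unit.
Duty = 3,437 × $7.25 = $24,918.25.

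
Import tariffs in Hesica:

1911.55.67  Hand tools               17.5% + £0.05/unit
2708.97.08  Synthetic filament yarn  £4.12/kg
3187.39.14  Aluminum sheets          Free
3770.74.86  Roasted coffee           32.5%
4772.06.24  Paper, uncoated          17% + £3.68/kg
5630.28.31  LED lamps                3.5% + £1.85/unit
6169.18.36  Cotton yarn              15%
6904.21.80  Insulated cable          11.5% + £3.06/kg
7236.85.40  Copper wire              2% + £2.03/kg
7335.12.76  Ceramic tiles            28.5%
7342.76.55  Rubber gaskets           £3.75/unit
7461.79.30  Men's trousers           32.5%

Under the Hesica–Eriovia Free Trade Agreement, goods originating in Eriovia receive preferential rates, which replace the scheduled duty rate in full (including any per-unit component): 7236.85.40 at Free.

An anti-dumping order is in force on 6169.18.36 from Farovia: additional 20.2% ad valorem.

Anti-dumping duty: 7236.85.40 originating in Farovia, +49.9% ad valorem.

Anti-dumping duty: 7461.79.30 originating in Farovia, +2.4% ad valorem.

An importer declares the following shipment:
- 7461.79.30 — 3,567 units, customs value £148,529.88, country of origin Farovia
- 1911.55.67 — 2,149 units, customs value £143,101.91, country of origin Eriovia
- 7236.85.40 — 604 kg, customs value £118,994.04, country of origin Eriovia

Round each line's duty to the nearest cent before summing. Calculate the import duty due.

Line 1 (7461.79.30, Farovia, 3,567 units, £148,529.88):
Base rate for 7461.79.30 is 32.5%.
Additional duty on 7461.79.30 from Farovia: +2.4%. Applied ad valorem rate: 32.5% + 2.4% = 34.9%.
Duty = £148,529.88 × 34.9% = £51,836.93.
Line 2 (1911.55.67, Eriovia, 2,149 units, £143,101.91):
Base rate for 1911.55.67 is 17.5% + £0.05/unit.
Origin Eriovia is the FTA partner but 1911.55.67 is not on the preference list; base rate stands.
Duty = £143,101.91 × 17.5% + 2,149 × £0.05 = £25,150.28.
Line 3 (7236.85.40, Eriovia, 604 kg, £118,994.04):
Base rate for 7236.85.40 is 2% + £2.03/kg.
Origin Eriovia qualifies under the Hesica–Eriovia agreement and 7236.85.40 is covered: preferential rate Free applies instead.
The additional-duty order on 7236.85.40 targets Farovia, not Eriovia; it does not apply.
Duty = £118,994.04 × 0% = £0.00.
Total = £51,836.93 + £25,150.28 + £0.00 = £76,987.21.

£76,987.21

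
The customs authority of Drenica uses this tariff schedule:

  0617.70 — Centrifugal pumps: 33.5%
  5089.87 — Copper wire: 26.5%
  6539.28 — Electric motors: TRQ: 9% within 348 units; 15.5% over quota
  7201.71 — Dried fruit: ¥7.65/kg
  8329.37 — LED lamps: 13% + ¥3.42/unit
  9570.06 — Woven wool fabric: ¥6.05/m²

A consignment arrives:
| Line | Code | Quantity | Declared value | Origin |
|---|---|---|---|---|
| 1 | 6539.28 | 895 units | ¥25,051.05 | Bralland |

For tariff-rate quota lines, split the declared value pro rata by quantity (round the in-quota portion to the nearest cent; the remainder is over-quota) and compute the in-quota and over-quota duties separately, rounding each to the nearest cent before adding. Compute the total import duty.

¥3,249.78

Line 1 (6539.28, Bralland, 895 units, ¥25,051.05):
Code 6539.28 is under a tariff-rate quota (threshold 348 units). In-quota: 348 units at 9%; over-quota: 547 units at 15.5%.
Pro-rata value split: in-quota = ¥25,051.05 × 348/895 = ¥9,740.52; over-quota = ¥25,051.05 − ¥9,740.52 = ¥15,310.53.
In-quota duty = ¥9,740.52 × 9% = ¥876.65. Over-quota duty = ¥15,310.53 × 15.5% = ¥2,373.13.
Line duty = ¥876.65 + ¥2,373.13 = ¥3,249.78.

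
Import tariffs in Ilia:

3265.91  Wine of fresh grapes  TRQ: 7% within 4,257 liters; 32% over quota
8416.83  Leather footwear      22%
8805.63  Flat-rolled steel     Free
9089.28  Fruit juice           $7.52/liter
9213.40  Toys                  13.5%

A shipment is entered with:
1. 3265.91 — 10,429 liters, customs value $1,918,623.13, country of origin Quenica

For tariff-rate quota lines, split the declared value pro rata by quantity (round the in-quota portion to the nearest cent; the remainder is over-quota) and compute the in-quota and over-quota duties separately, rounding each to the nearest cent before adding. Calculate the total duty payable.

Line 1 (3265.91, Quenica, 10,429 liters, $1,918,623.13):
Code 3265.91 is under a tariff-rate quota (threshold 4,257 liters). In-quota: 4,257 liters at 7%; over-quota: 6,172 liters at 32%.
Pro-rata value split: in-quota = $1,918,623.13 × 4,257/10,429 = $783,160.29; over-quota = $1,918,623.13 − $783,160.29 = $1,135,462.84.
In-quota duty = $783,160.29 × 7% = $54,821.22. Over-quota duty = $1,135,462.84 × 32% = $363,348.11.
Line duty = $54,821.22 + $363,348.11 = $418,169.33.

$418,169.33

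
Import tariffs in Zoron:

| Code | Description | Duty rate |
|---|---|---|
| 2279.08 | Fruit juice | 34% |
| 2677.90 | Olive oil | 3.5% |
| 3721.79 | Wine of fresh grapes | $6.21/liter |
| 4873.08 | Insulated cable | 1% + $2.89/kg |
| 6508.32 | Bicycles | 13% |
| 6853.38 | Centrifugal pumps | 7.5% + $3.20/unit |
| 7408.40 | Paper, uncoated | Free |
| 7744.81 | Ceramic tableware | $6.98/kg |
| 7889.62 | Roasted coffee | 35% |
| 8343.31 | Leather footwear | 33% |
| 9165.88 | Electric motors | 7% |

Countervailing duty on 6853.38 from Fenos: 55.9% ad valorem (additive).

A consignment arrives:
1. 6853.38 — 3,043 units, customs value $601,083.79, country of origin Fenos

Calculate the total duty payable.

$390,824.72

Line 1 (6853.38, Fenos, 3,043 units, $601,083.79):
Base rate for 6853.38 is 7.5% + $3.20/unit.
Additional duty on 6853.38 from Fenos: +55.9%. Applied ad valorem rate: 7.5% + 55.9% = 63.4%.
Duty = $601,083.79 × 63.4% + 3,043 × $3.20 = $390,824.72.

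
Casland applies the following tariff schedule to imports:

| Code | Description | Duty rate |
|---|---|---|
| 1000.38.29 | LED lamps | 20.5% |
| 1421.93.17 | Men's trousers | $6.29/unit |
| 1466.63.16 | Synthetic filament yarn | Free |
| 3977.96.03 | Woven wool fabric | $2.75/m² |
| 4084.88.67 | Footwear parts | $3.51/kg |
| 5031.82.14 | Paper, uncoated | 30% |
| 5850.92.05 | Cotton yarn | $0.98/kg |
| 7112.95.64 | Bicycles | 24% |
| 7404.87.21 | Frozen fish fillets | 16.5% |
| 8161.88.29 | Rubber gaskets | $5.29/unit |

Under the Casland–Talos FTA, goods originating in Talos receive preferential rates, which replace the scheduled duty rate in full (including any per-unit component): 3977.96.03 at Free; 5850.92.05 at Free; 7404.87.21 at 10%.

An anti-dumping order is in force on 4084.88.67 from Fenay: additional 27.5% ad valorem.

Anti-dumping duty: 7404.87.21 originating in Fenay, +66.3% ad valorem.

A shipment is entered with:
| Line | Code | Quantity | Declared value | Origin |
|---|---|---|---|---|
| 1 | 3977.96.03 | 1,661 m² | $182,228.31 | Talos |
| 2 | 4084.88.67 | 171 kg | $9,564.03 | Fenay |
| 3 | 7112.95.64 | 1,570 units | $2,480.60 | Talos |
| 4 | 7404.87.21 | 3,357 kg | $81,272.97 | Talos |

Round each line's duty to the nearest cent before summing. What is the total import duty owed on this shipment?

$11,952.96

Line 1 (3977.96.03, Talos, 1,661 m², $182,228.31):
Base rate for 3977.96.03 is $2.75/m².
Origin Talos qualifies under the Casland–Talos agreement and 3977.96.03 is covered: preferential rate Free applies instead.
Duty = $182,228.31 × 0% = $0.00.
Line 2 (4084.88.67, Fenay, 171 kg, $9,564.03):
Base rate for 4084.88.67 is $3.51/kg.
Additional duty on 4084.88.67 from Fenay: +27.5% ad valorem. Applied ad valorem rate = 27.5%.
Duty = $9,564.03 × 27.5% + 171 × $3.51 = $3,230.32.
Line 3 (7112.95.64, Talos, 1,570 units, $2,480.60):
Base rate for 7112.95.64 is 24%.
Origin Talos is the FTA partner but 7112.95.64 is not on the preference list; base rate stands.
Duty = $2,480.60 × 24% = $595.34.
Line 4 (7404.87.21, Talos, 3,357 kg, $81,272.97):
Base rate for 7404.87.21 is 16.5%.
Origin Talos qualifies under the Casland–Talos agreement and 7404.87.21 is covered: preferential rate 10% applies instead.
The additional-duty order on 7404.87.21 targets Fenay, not Talos; it does not apply.
Duty = $81,272.97 × 10% = $8,127.30.
Total = $0.00 + $3,230.32 + $595.34 + $8,127.30 = $11,952.96.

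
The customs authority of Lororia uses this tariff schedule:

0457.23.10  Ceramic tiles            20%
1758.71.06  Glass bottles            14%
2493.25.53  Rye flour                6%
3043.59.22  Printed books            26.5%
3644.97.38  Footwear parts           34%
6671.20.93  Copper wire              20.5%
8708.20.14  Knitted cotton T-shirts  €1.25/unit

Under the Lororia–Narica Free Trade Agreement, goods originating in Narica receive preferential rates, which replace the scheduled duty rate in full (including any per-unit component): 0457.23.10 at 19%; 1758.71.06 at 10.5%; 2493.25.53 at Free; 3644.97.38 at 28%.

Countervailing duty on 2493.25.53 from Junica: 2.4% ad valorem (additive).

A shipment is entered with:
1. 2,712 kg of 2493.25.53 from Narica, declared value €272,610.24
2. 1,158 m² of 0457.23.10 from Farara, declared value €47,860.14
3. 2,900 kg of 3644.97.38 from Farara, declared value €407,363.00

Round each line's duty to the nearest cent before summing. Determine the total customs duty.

€148,075.45

Line 1 (2493.25.53, Narica, 2,712 kg, €272,610.24):
Base rate for 2493.25.53 is 6%.
Origin Narica qualifies under the Lororia–Narica agreement and 2493.25.53 is covered: preferential rate Free applies instead.
The additional-duty order on 2493.25.53 targets Junica, not Narica; it does not apply.
Duty = €272,610.24 × 0% = €0.00.
Line 2 (0457.23.10, Farara, 1,158 m², €47,860.14):
Base rate for 0457.23.10 is 20%.
0457.23.10 has an FTA preferential rate, but origin Farara is not Narica; base rate stands.
Duty = €47,860.14 × 20% = €9,572.03.
Line 3 (3644.97.38, Farara, 2,900 kg, €407,363.00):
Base rate for 3644.97.38 is 34%.
3644.97.38 has an FTA preferential rate, but origin Farara is not Narica; base rate stands.
Duty = €407,363.00 × 34% = €138,503.42.
Total = €0.00 + €9,572.03 + €138,503.42 = €148,075.45.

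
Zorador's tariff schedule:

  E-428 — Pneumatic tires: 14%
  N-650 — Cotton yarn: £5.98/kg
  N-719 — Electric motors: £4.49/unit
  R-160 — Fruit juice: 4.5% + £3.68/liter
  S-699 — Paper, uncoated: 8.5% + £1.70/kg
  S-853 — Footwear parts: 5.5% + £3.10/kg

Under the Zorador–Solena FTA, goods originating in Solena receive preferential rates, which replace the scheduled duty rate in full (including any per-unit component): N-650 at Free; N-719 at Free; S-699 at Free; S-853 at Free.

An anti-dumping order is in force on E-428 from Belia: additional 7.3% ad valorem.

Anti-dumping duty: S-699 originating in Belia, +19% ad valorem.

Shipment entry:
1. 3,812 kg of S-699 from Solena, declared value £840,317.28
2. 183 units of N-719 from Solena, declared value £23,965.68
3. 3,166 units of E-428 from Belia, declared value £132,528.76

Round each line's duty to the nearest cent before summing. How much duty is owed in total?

Line 1 (S-699, Solena, 3,812 kg, £840,317.28):
Base rate for S-699 is 8.5% + £1.70/kg.
Origin Solena qualifies under the Zorador–Solena agreement and S-699 is covered: preferential rate Free applies instead.
The additional-duty order on S-699 targets Belia, not Solena; it does not apply.
Duty = £840,317.28 × 0% = £0.00.
Line 2 (N-719, Solena, 183 units, £23,965.68):
Base rate for N-719 is £4.49/unit.
Origin Solena qualifies under the Zorador–Solena agreement and N-719 is covered: preferential rate Free applies instead.
Duty = £23,965.68 × 0% = £0.00.
Line 3 (E-428, Belia, 3,166 units, £132,528.76):
Base rate for E-428 is 14%.
Additional duty on E-428 from Belia: +7.3%. Applied ad valorem rate: 14% + 7.3% = 21.3%.
Duty = £132,528.76 × 21.3% = £28,228.63.
Total = £0.00 + £0.00 + £28,228.63 = £28,228.63.

£28,228.63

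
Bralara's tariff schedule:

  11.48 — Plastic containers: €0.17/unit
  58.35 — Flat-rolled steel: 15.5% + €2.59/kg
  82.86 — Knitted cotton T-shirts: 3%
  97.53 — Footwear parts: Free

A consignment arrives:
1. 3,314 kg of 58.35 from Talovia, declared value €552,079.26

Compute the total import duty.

Line 1 (58.35, Talovia, 3,314 kg, €552,079.26):
Base rate for 58.35 is 15.5% + €2.59/kg.
Duty = €552,079.26 × 15.5% + 3,314 × €2.59 = €94,155.55.

€94,155.55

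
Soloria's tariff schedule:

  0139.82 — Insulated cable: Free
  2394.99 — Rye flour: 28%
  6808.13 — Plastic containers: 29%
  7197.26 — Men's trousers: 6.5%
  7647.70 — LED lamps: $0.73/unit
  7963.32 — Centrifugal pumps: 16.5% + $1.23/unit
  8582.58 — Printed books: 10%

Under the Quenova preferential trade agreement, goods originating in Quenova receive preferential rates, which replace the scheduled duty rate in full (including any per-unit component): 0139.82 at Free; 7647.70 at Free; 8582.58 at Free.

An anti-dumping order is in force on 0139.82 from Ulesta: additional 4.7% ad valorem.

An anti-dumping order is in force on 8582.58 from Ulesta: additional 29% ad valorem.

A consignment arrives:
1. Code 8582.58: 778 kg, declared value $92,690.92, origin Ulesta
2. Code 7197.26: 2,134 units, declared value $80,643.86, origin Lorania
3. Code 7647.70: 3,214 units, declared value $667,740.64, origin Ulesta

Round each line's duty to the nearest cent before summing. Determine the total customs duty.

Line 1 (8582.58, Ulesta, 778 kg, $92,690.92):
Base rate for 8582.58 is 10%.
8582.58 has an FTA preferential rate, but origin Ulesta is not Quenova; base rate stands.
Additional duty on 8582.58 from Ulesta: +29%. Applied ad valorem rate: 10% + 29% = 39%.
Duty = $92,690.92 × 39% = $36,149.46.
Line 2 (7197.26, Lorania, 2,134 units, $80,643.86):
Base rate for 7197.26 is 6.5%.
Duty = $80,643.86 × 6.5% = $5,241.85.
Line 3 (7647.70, Ulesta, 3,214 units, $667,740.64):
Base rate for 7647.70 is $0.73/unit.
7647.70 has an FTA preferential rate, but origin Ulesta is not Quenova; base rate stands.
Duty = 3,214 × $0.73 = $2,346.22.
Total = $36,149.46 + $5,241.85 + $2,346.22 = $43,737.53.

$43,737.53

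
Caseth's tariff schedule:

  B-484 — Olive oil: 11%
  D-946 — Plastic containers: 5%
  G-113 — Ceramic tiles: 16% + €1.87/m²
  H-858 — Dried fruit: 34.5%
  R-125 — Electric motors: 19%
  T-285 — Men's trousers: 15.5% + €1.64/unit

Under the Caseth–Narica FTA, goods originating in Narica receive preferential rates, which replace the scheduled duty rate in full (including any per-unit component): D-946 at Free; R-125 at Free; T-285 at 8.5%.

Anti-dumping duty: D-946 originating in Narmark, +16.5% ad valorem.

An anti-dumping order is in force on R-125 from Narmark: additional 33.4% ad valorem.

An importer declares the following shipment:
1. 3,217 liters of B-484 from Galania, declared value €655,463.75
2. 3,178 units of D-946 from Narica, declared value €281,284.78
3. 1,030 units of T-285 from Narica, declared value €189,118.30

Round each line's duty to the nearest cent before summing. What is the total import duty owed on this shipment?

€88,176.07

Line 1 (B-484, Galania, 3,217 liters, €655,463.75):
Base rate for B-484 is 11%.
Duty = €655,463.75 × 11% = €72,101.01.
Line 2 (D-946, Narica, 3,178 units, €281,284.78):
Base rate for D-946 is 5%.
Origin Narica qualifies under the Caseth–Narica agreement and D-946 is covered: preferential rate Free applies instead.
The additional-duty order on D-946 targets Narmark, not Narica; it does not apply.
Duty = €281,284.78 × 0% = €0.00.
Line 3 (T-285, Narica, 1,030 units, €189,118.30):
Base rate for T-285 is 15.5% + €1.64/unit.
Origin Narica qualifies under the Caseth–Narica agreement and T-285 is covered: preferential rate 8.5% applies instead.
Duty = €189,118.30 × 8.5% = €16,075.06.
Total = €72,101.01 + €0.00 + €16,075.06 = €88,176.07.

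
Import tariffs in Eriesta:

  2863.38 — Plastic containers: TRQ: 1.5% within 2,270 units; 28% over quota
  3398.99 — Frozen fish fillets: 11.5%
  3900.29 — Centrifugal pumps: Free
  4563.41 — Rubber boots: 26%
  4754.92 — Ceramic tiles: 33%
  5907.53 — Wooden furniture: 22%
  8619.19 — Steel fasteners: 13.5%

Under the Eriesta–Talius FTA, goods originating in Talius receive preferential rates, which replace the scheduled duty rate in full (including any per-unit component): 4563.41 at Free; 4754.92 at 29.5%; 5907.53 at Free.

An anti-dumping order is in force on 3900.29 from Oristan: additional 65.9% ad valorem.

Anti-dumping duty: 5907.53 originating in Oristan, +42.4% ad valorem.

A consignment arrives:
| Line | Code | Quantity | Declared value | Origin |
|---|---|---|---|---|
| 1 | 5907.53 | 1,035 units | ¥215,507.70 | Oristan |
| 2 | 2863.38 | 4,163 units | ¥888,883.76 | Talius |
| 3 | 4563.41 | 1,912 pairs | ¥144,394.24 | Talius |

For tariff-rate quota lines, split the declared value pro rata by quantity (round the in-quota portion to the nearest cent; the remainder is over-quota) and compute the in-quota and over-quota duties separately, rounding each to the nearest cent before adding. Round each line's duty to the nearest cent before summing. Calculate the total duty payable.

Line 1 (5907.53, Oristan, 1,035 units, ¥215,507.70):
Base rate for 5907.53 is 22%.
5907.53 has an FTA preferential rate, but origin Oristan is not Talius; base rate stands.
Additional duty on 5907.53 from Oristan: +42.4%. Applied ad valorem rate: 22% + 42.4% = 64.4%.
Duty = ¥215,507.70 × 64.4% = ¥138,786.96.
Line 2 (2863.38, Talius, 4,163 units, ¥888,883.76):
Code 2863.38 is under a tariff-rate quota (threshold 2,270 units). In-quota: 2,270 units at 1.5%; over-quota: 1,893 units at 28%.
Pro-rata value split: in-quota = ¥888,883.76 × 2,270/4,163 = ¥484,690.40; over-quota = ¥888,883.76 − ¥484,690.40 = ¥404,193.36.
In-quota duty = ¥484,690.40 × 1.5% = ¥7,270.36. Over-quota duty = ¥404,193.36 × 28% = ¥113,174.14.
Line duty = ¥7,270.36 + ¥113,174.14 = ¥120,444.50.
Line 3 (4563.41, Talius, 1,912 pairs, ¥144,394.24):
Base rate for 4563.41 is 26%.
Origin Talius qualifies under the Eriesta–Talius agreement and 4563.41 is covered: preferential rate Free applies instead.
Duty = ¥144,394.24 × 0% = ¥0.00.
Total = ¥138,786.96 + ¥120,444.50 + ¥0.00 = ¥259,231.46.

¥259,231.46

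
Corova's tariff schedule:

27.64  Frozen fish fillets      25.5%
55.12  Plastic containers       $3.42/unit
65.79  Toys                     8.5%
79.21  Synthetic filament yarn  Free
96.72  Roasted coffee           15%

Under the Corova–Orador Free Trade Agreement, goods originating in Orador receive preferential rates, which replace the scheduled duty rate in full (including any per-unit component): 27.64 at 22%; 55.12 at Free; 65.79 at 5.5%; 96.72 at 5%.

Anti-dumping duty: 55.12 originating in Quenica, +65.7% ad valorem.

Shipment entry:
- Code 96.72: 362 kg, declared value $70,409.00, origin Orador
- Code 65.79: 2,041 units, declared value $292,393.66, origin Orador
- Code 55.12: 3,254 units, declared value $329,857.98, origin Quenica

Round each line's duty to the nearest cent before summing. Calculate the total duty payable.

$247,447.47

Line 1 (96.72, Orador, 362 kg, $70,409.00):
Base rate for 96.72 is 15%.
Origin Orador qualifies under the Corova–Orador agreement and 96.72 is covered: preferential rate 5% applies instead.
Duty = $70,409.00 × 5% = $3,520.45.
Line 2 (65.79, Orador, 2,041 units, $292,393.66):
Base rate for 65.79 is 8.5%.
Origin Orador qualifies under the Corova–Orador agreement and 65.79 is covered: preferential rate 5.5% applies instead.
Duty = $292,393.66 × 5.5% = $16,081.65.
Line 3 (55.12, Quenica, 3,254 units, $329,857.98):
Base rate for 55.12 is $3.42/unit.
55.12 has an FTA preferential rate, but origin Quenica is not Orador; base rate stands.
Additional duty on 55.12 from Quenica: +65.7% ad valorem. Applied ad valorem rate = 65.7%.
Duty = $329,857.98 × 65.7% + 3,254 × $3.42 = $227,845.37.
Total = $3,520.45 + $16,081.65 + $227,845.37 = $247,447.47.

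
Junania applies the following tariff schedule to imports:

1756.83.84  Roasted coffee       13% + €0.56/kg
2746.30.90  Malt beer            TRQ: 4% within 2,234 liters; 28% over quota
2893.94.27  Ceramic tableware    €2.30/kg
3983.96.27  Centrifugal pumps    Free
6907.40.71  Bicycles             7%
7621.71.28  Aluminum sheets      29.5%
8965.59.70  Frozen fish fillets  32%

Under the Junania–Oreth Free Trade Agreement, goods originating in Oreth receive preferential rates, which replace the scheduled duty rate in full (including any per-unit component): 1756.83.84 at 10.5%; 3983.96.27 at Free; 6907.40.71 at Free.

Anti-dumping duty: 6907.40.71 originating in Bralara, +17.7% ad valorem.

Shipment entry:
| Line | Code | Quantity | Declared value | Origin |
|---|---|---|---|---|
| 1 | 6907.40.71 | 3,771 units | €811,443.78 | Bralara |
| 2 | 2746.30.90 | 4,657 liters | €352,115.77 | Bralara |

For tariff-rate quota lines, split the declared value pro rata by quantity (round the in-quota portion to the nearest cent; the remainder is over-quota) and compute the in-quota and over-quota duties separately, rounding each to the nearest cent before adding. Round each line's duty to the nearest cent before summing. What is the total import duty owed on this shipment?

Line 1 (6907.40.71, Bralara, 3,771 units, €811,443.78):
Base rate for 6907.40.71 is 7%.
6907.40.71 has an FTA preferential rate, but origin Bralara is not Oreth; base rate stands.
Additional duty on 6907.40.71 from Bralara: +17.7%. Applied ad valorem rate: 7% + 17.7% = 24.7%.
Duty = €811,443.78 × 24.7% = €200,426.61.
Line 2 (2746.30.90, Bralara, 4,657 liters, €352,115.77):
Code 2746.30.90 is under a tariff-rate quota (threshold 2,234 liters). In-quota: 2,234 liters at 4%; over-quota: 2,423 liters at 28%.
Pro-rata value split: in-quota = €352,115.77 × 2,234/4,657 = €168,912.74; over-quota = €352,115.77 − €168,912.74 = €183,203.03.
In-quota duty = €168,912.74 × 4% = €6,756.51. Over-quota duty = €183,203.03 × 28% = €51,296.85.
Line duty = €6,756.51 + €51,296.85 = €58,053.36.
Total = €200,426.61 + €58,053.36 = €258,479.97.

€258,479.97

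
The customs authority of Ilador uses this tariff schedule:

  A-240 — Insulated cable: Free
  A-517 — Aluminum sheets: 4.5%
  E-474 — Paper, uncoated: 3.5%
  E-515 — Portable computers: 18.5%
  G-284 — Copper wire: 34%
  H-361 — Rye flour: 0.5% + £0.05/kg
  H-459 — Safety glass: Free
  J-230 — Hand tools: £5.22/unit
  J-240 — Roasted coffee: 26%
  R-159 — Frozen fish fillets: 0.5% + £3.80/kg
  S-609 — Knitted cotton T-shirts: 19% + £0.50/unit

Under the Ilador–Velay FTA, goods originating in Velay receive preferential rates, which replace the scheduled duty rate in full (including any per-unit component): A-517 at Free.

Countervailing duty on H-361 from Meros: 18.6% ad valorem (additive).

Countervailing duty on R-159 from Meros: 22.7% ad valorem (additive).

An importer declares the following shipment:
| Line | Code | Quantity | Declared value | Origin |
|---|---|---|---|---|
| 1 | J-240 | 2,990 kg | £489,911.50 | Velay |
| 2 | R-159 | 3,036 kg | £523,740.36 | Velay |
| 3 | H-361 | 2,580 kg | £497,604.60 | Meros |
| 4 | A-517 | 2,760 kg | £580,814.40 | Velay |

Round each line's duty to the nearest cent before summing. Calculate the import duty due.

£236,703.97

Line 1 (J-240, Velay, 2,990 kg, £489,911.50):
Base rate for J-240 is 26%.
Origin Velay is the FTA partner but J-240 is not on the preference list; base rate stands.
Duty = £489,911.50 × 26% = £127,376.99.
Line 2 (R-159, Velay, 3,036 kg, £523,740.36):
Base rate for R-159 is 0.5% + £3.80/kg.
Origin Velay is the FTA partner but R-159 is not on the preference list; base rate stands.
The additional-duty order on R-159 targets Meros, not Velay; it does not apply.
Duty = £523,740.36 × 0.5% + 3,036 × £3.80 = £14,155.50.
Line 3 (H-361, Meros, 2,580 kg, £497,604.60):
Base rate for H-361 is 0.5% + £0.05/kg.
Additional duty on H-361 from Meros: +18.6%. Applied ad valorem rate: 0.5% + 18.6% = 19.1%.
Duty = £497,604.60 × 19.1% + 2,580 × £0.05 = £95,171.48.
Line 4 (A-517, Velay, 2,760 kg, £580,814.40):
Base rate for A-517 is 4.5%.
Origin Velay qualifies under the Ilador–Velay agreement and A-517 is covered: preferential rate Free applies instead.
Duty = £580,814.40 × 0% = £0.00.
Total = £127,376.99 + £14,155.50 + £95,171.48 + £0.00 = £236,703.97.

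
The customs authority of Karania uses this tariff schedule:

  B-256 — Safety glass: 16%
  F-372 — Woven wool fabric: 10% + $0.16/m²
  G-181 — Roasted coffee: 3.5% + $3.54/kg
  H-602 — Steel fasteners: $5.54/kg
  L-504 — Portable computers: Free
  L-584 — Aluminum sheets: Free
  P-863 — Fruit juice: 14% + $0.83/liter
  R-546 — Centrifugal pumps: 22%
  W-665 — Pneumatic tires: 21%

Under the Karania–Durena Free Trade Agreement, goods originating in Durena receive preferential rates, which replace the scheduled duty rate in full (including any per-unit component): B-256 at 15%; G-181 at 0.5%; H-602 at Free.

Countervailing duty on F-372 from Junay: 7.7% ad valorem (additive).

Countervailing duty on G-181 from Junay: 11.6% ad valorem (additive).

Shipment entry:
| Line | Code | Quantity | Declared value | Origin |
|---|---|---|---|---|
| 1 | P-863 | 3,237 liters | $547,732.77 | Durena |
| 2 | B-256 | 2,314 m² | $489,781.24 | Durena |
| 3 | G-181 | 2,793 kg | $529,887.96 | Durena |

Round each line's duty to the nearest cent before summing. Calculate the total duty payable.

Line 1 (P-863, Durena, 3,237 liters, $547,732.77):
Base rate for P-863 is 14% + $0.83/liter.
Origin Durena is the FTA partner but P-863 is not on the preference list; base rate stands.
Duty = $547,732.77 × 14% + 3,237 × $0.83 = $79,369.30.
Line 2 (B-256, Durena, 2,314 m², $489,781.24):
Base rate for B-256 is 16%.
Origin Durena qualifies under the Karania–Durena agreement and B-256 is covered: preferential rate 15% applies instead.
Duty = $489,781.24 × 15% = $73,467.19.
Line 3 (G-181, Durena, 2,793 kg, $529,887.96):
Base rate for G-181 is 3.5% + $3.54/kg.
Origin Durena qualifies under the Karania–Durena agreement and G-181 is covered: preferential rate 0.5% applies instead.
The additional-duty order on G-181 targets Junay, not Durena; it does not apply.
Duty = $529,887.96 × 0.5% = $2,649.44.
Total = $79,369.30 + $73,467.19 + $2,649.44 = $155,485.93.

$155,485.93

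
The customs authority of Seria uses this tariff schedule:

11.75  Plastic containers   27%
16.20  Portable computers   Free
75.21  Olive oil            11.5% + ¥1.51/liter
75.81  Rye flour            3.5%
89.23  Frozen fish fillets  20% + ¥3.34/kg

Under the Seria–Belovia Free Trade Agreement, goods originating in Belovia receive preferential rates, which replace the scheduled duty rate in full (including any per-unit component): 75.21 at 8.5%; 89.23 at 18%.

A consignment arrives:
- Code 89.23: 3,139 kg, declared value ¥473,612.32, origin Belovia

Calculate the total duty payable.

¥85,250.22

Line 1 (89.23, Belovia, 3,139 kg, ¥473,612.32):
Base rate for 89.23 is 20% + ¥3.34/kg.
Origin Belovia qualifies under the Seria–Belovia agreement and 89.23 is covered: preferential rate 18% applies instead.
Duty = ¥473,612.32 × 18% = ¥85,250.22.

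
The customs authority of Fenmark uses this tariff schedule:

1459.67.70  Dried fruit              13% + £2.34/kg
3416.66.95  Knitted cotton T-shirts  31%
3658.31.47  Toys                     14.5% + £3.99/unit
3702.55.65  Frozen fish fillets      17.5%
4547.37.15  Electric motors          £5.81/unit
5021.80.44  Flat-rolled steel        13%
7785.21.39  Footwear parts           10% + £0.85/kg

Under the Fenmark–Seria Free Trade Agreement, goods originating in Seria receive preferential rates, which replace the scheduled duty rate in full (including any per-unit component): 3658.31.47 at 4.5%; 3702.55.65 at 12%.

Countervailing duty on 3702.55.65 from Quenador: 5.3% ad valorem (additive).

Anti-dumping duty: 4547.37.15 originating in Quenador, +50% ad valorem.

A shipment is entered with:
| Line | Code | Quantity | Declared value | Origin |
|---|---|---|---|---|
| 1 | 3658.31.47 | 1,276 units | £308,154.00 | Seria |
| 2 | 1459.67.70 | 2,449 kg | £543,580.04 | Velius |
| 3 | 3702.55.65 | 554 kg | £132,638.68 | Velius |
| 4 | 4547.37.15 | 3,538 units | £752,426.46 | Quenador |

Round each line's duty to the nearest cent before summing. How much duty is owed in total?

£510,243.78

Line 1 (3658.31.47, Seria, 1,276 units, £308,154.00):
Base rate for 3658.31.47 is 14.5% + £3.99/unit.
Origin Seria qualifies under the Fenmark–Seria agreement and 3658.31.47 is covered: preferential rate 4.5% applies instead.
Duty = £308,154.00 × 4.5% = £13,866.93.
Line 2 (1459.67.70, Velius, 2,449 kg, £543,580.04):
Base rate for 1459.67.70 is 13% + £2.34/kg.
Duty = £543,580.04 × 13% + 2,449 × £2.34 = £76,396.07.
Line 3 (3702.55.65, Velius, 554 kg, £132,638.68):
Base rate for 3702.55.65 is 17.5%.
3702.55.65 has an FTA preferential rate, but origin Velius is not Seria; base rate stands.
The additional-duty order on 3702.55.65 targets Quenador, not Velius; it does not apply.
Duty = £132,638.68 × 17.5% = £23,211.77.
Line 4 (4547.37.15, Quenador, 3,538 units, £752,426.46):
Base rate for 4547.37.15 is £5.81/unit.
Additional duty on 4547.37.15 from Quenador: +50% ad valorem. Applied ad valorem rate = 50%.
Duty = £752,426.46 × 50% + 3,538 × £5.81 = £396,769.01.
Total = £13,866.93 + £76,396.07 + £23,211.77 + £396,769.01 = £510,243.78.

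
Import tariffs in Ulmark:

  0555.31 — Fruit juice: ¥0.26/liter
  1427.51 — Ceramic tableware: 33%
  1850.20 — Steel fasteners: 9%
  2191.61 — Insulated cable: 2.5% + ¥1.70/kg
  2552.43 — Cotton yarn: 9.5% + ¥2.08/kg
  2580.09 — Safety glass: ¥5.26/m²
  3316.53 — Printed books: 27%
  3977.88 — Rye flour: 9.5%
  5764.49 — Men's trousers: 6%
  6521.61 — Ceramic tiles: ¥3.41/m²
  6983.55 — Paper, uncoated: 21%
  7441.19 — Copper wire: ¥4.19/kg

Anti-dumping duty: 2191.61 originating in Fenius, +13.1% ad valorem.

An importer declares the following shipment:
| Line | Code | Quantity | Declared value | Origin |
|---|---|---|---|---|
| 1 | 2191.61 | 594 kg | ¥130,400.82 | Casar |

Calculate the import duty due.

Line 1 (2191.61, Casar, 594 kg, ¥130,400.82):
Base rate for 2191.61 is 2.5% + ¥1.70/kg.
The additional-duty order on 2191.61 targets Fenius, not Casar; it does not apply.
Duty = ¥130,400.82 × 2.5% + 594 × ¥1.70 = ¥4,269.82.

¥4,269.82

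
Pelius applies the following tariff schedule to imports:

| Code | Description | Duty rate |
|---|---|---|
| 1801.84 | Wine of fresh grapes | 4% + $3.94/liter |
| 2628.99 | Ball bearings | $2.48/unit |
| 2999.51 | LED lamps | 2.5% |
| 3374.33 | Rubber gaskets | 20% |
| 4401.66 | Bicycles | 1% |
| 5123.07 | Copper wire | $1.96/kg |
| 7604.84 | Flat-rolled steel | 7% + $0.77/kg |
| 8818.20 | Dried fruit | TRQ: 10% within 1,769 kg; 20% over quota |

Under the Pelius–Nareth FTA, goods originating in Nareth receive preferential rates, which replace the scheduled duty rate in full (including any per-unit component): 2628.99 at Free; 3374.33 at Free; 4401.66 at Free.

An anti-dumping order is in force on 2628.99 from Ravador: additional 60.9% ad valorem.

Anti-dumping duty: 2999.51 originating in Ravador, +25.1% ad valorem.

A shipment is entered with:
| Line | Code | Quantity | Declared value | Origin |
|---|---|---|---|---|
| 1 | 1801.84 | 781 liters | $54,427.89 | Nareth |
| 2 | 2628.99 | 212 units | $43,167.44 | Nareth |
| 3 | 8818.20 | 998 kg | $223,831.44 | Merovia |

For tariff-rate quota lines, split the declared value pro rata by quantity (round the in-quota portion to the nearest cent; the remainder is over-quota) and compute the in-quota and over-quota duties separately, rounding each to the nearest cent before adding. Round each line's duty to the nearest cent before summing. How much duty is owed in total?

Line 1 (1801.84, Nareth, 781 liters, $54,427.89):
Base rate for 1801.84 is 4% + $3.94/liter.
Origin Nareth is the FTA partner but 1801.84 is not on the preference list; base rate stands.
Duty = $54,427.89 × 4% + 781 × $3.94 = $5,254.26.
Line 2 (2628.99, Nareth, 212 units, $43,167.44):
Base rate for 2628.99 is $2.48/unit.
Origin Nareth qualifies under the Pelius–Nareth agreement and 2628.99 is covered: preferential rate Free applies instead.
The additional-duty order on 2628.99 targets Ravador, not Nareth; it does not apply.
Duty = $43,167.44 × 0% = $0.00.
Line 3 (8818.20, Merovia, 998 kg, $223,831.44):
Code 8818.20 is under a tariff-rate quota (threshold 1,769 kg). Quantity 998 kg is within the quota, so the in-quota rate 10% applies to the full value.
Duty = $223,831.44 × 10% = $22,383.14.
Total = $5,254.26 + $0.00 + $22,383.14 = $27,637.40.

$27,637.40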